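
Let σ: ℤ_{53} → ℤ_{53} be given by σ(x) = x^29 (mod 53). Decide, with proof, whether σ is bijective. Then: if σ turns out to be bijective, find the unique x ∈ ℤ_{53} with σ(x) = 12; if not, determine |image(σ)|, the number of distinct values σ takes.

Since 53 is prime, the nonzero elements of ℤ_{53} form a cyclic group of order 52.
As gcd(29, 52) = 1, raising to the 29th power is a bijection on this group: if a^29 ≡ b^29 then (ab^{−1})^29 = 1, and the only element of order dividing gcd(29, 52) = 1 is 1, so a = b.
With σ(0) = 0 this makes σ injective on all of ℤ_{53}, hence bijective (finite equal-size domain and codomain). In particular σ is bijective.
Since σ is bijective, we find the preimage of 12. The inverse of x ↦ x^29 on (ℤ_{53})^× is x ↦ x^9, because 29·9 = 261 = 5·52 + 1 ≡ 1 (mod 52) and x^{52} = 1 for x ≠ 0 (Fermat). So σ⁻¹(12) = 12^9 mod 53.
Repeated squaring mod 53: 12^1 ≡ 12, 12^2 ≡ 12² = 144 ≡ 38, 12^4 ≡ 38² = 1444 ≡ 13, 12^8 ≡ 13² = 169 ≡ 10. Since 9 = 8 + 1, 12^9 ≡ 10·12: 10·12 = 120 ≡ 14. So 12^9 ≡ 14 (mod 53).
Hence σ⁻¹(12) = 14.

14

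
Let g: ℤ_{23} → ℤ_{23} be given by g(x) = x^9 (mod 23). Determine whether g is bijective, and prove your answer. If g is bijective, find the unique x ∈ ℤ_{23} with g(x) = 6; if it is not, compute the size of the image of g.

Since 23 is prime, the nonzero elements of ℤ_{23} form a cyclic group of order 22.
As gcd(9, 22) = 1, raising to the 9th power is a bijection on this group: if s^9 ≡ t^9 then (st^{−1})^9 = 1, and the only element of order dividing gcd(9, 22) = 1 is 1, so s = t.
With g(0) = 0 this makes g injective on all of ℤ_{23}, hence bijective (finite equal-size domain and codomain). In particular g is bijective.
Since g is bijective, we find the preimage of 6. The inverse of x ↦ x^9 on (ℤ_{23})^× is x ↦ x^5, because 9·5 = 45 = 2·22 + 1 ≡ 1 (mod 22) and x^{22} = 1 for x ≠ 0 (Fermat). So g⁻¹(6) = 6^5 mod 23.
Repeated squaring mod 23: 6^1 ≡ 6, 6^2 ≡ 6² = 36 ≡ 13, 6^4 ≡ 13² = 169 ≡ 8. Since 5 = 4 + 1, 6^5 ≡ 8·6: 8·6 = 48 ≡ 2. So 6^5 ≡ 2 (mod 23).
Hence g⁻¹(6) = 2.

2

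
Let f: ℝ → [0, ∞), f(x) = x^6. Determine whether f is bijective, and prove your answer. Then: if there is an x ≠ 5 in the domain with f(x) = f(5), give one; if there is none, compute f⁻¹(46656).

f(5) = 15625 = (−5)^6 = f(−5) (since 6 is even), with 5 ≠ −5. So f is not injective, hence not bijective.
For the follow-up, such an x exists: taking x = −5 ∈ ℝ gives f(−5) = 15625 = f(5) with −5 ≠ 5.

-5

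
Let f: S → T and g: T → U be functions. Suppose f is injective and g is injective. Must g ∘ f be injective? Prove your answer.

injective

Suppose (g ∘ f)(a) = (g ∘ f)(b), i.e. g(f(a)) = g(f(b)).
Since g is injective, f(a) = f(b). Since f is injective, a = b. Therefore g ∘ f is injective.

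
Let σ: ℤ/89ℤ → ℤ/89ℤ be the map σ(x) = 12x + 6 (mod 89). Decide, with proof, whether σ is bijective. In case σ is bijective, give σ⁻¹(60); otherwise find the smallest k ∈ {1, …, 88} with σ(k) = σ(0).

If σ(s) = σ(t), then 12s ≡ 12t (mod 89). Because gcd(12, 89) = 1, we may cancel 12 to get s ≡ t (mod 89).
We now compute 12⁻¹ mod 89 explicitly. Euclid's algorithm: 89 = 7·12 + 5, 12 = 2·5 + 2, 5 = 2·2 + 1; back-substituting gives 1 = 52·12 − 7·89, so 12⁻¹ ≡ 52 (mod 89).
For any y ∈ ℤ/89ℤ, x = 52(y − 6) mod 89 satisfies σ(x) = 12·52(y − 6) + 6 ≡ y (since 12·52 ≡ 1 mod 89). So every y has a preimage.
So σ is bijective.
Since σ is bijective, we find σ⁻¹(60): we need 12x ≡ 60 − 6 ≡ 54 (mod 89). Using 12⁻¹ = 52: x ≡ 52·54 = 2808 = 31·89 + 49, so x = 49.
Check: σ(49) = 12·49 + 6 = 594 = 6·89 + 60 ≡ 60 (mod 89).

49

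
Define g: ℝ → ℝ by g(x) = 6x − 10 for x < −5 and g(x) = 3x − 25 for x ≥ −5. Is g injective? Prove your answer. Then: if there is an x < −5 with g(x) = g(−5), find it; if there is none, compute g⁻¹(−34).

-3

Both pieces are strictly increasing (slopes 6 and 3), so each is injective on its own interval.
The left piece maps (−∞, −5) onto (−∞, −40); the right piece maps [−5, ∞) onto [−40, ∞).
These images are disjoint, so no value is attained by both pieces. So g is injective.
Because the two images are disjoint, no x < −5 has g(x) = g(−5), so we compute g⁻¹(−34): −34 lies in [−40, ∞), so solve 3x − 25 = −34: x = (−34 + 25)/3 = −3.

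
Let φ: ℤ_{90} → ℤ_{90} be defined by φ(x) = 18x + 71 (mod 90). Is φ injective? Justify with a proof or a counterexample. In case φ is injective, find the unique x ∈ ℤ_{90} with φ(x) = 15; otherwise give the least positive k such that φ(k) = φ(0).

5

By definition, injectivity means: for all a, b in the domain, φ(a) = φ(b) implies a = b.
We have gcd(18, 90) = 18 > 1. Taking a = 0 and b = 5: φ(0) = 71 and φ(5) = 18·5 + 71 = 161 ≡ 71 (mod 90).
So φ(0) = φ(5) while 0 ≠ 5, thus φ is not injective.
Since φ is not injective, we find the least positive k with φ(k) = φ(0): this means 18k ≡ 0 (mod 90), i.e. 90 ∣ 18k. Since gcd(18, 90) = 18, dividing through by 18 this holds exactly when 5 ∣ k.
The smallest positive such k is 5.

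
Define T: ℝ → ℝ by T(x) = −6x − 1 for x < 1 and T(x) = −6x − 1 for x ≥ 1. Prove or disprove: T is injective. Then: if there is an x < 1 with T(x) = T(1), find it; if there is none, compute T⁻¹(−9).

Both pieces are strictly decreasing (slopes −6 and −6), so each is injective on its own interval.
The left piece maps (−∞, 1) onto (−7, ∞); the right piece maps [1, ∞) onto (−∞, −7].
These images are disjoint, so no value is attained by both pieces. Thus T is injective.
Because the two images are disjoint, no x < 1 has T(x) = T(1), so we compute T⁻¹(−9): −9 lies in (−∞, −7], so solve −6x − 1 = −9: x = (−9 + 1)/(−6) = 4/3.

4/3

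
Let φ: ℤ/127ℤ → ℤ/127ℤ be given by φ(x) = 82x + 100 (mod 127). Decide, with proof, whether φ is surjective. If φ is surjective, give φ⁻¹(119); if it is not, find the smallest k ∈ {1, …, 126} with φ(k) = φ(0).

104

Since gcd(82, 127) = 1, 82 is invertible modulo 127. Euclid's algorithm: 127 = 1·82 + 45, 82 = 1·45 + 37, 45 = 1·37 + 8, 37 = 4·8 + 5, 8 = 1·5 + 3, 5 = 1·3 + 2, 3 = 1·2 + 1; back-substituting gives 1 = 79·82 − 51·127, so 82⁻¹ ≡ 79 (mod 127).
For any y ∈ ℤ/127ℤ, x = 79(y − 100) mod 127 satisfies φ(x) = 82·79(y − 100) + 100 ≡ y (since 82·79 ≡ 1 mod 127). So every y has a preimage.
So φ is surjective.
Since φ is surjective, we compute φ⁻¹(119): solve 82x + 100 ≡ 119 (mod 127), i.e. 82x ≡ 19 (mod 127).
Multiplying by 82⁻¹ = 79 gives x ≡ 79·19 = 1501 = 11·127 + 104 ≡ 104 (mod 127).
Check: φ(104) = 82·104 + 100 = 8628 = 67·127 + 119 ≡ 119 (mod 127).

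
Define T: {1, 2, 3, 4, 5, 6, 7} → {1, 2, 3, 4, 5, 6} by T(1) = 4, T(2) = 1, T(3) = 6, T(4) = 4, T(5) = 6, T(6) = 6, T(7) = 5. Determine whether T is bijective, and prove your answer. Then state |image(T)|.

T(1) = 4 = T(4) with 1 ≠ 4, so T is not injective, hence not bijective.
The image of T is {1, 4, 5, 6}, which has 4 elements.

4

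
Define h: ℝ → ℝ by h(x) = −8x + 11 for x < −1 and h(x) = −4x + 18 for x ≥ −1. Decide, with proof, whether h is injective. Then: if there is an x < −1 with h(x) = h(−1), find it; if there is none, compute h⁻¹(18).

-11/8

Both pieces are strictly decreasing (slopes −8 and −4), so each is injective on its own interval.
The left piece maps (−∞, −1) onto (19, ∞); the right piece maps [−1, ∞) onto (−∞, 22].
These images overlap. In particular h(−1) = 22 (right piece), and solving −8x + 11 = 22 on the left piece gives x = −11/8 < −1.
So h(−11/8) = h(−1) with −11/8 ≠ −1, and h is not injective. This x = −11/8 is the requested value below −1.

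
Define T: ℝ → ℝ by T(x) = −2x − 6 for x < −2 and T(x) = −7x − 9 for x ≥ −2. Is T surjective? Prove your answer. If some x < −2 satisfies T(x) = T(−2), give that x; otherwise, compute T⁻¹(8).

-11/2

Both pieces are strictly decreasing (slopes −2 and −7), so each is injective on its own interval.
The left piece maps (−∞, −2) onto (−2, ∞); the right piece maps [−2, ∞) onto (−∞, 5].
The union (−2, ∞) ∪ (−∞, 5] covers ℝ, so T is surjective.
For the follow-up: the images overlap, so an x < −2 with T(x) = T(−2) exists. T(−2) = 5; solving −2x − 6 = 5 for x < −2 gives x = (5 + 6)/(−2) = −11/2.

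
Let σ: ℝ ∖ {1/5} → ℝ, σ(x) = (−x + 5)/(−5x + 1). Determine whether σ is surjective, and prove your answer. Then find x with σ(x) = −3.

If σ(x) = 1/5, cross-multiplying gives −5(−x + 5) = −1(−5x + 1), which simplifies to −25 = −1 — false.  So 1/5 has no preimage and σ is not surjective.
Solving σ(x) = −3: cross-multiplying gives −x + 5 = −3(−5x + 1), which rearranges to −16x = −8, so x = 1/2.

1/2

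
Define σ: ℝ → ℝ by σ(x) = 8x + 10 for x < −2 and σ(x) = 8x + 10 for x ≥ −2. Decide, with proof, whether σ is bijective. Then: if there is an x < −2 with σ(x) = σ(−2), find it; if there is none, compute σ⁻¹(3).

-7/8

Both pieces are strictly increasing (slopes 8 and 8), so each is injective on its own interval.
The left piece maps (−∞, −2) onto (−∞, −6); the right piece maps [−2, ∞) onto [−6, ∞).
Since −6 = −6, the images partition ℝ: σ is injective and surjective, hence bijective.
Because the two images are disjoint, no x < −2 has σ(x) = σ(−2), so we compute σ⁻¹(3): 3 lies in [−6, ∞), so solve 8x + 10 = 3: x = (3 − 10)/8 = −7/8.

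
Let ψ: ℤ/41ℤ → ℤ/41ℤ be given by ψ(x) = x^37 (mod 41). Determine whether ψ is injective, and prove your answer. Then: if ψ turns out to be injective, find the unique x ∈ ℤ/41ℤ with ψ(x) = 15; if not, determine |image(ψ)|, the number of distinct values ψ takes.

6

Since 41 is prime, the nonzero elements of ℤ/41ℤ form a cyclic group of order 40.
As gcd(37, 40) = 1, raising to the 37th power is a bijection on this group: if s^37 ≡ t^37 then (st^{−1})^37 = 1, and the only element of order dividing gcd(37, 40) = 1 is 1, so s = t.
With ψ(0) = 0 this makes ψ injective on all of ℤ/41ℤ, hence bijective (finite equal-size domain and codomain). In particular ψ is injective.
Since ψ is injective, we find the preimage of 15. The inverse of x ↦ x^37 on (ℤ/41ℤ)^× is x ↦ x^13, because 37·13 = 481 = 12·40 + 1 ≡ 1 (mod 40) and x^{40} = 1 for x ≠ 0 (Fermat). So ψ⁻¹(15) = 15^13 mod 41.
Repeated squaring mod 41: 15^1 ≡ 15, 15^2 ≡ 15² = 225 ≡ 20, 15^4 ≡ 20² = 400 ≡ 31, 15^8 ≡ 31² = 961 ≡ 18. Since 13 = 8 + 4 + 1, 15^13 ≡ 18·31·15: 18·31 = 558 ≡ 25, then 25·15 = 375 ≡ 6. So 15^13 ≡ 6 (mod 41).
Hence ψ⁻¹(15) = 6.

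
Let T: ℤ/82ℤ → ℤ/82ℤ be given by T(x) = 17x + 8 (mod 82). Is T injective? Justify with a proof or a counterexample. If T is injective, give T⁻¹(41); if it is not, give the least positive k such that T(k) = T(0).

55

If T(a) = T(b), then 17a ≡ 17b (mod 82). Because gcd(17, 82) = 1, we may cancel 17 to get a ≡ b (mod 82).
Hence T is injective.
We now compute 17⁻¹ mod 82 explicitly. Euclid's algorithm: 82 = 4·17 + 14, 17 = 1·14 + 3, 14 = 4·3 + 2, 3 = 1·2 + 1; back-substituting gives 1 = 29·17 − 6·82, so 17⁻¹ ≡ 29 (mod 82).
Since T is injective, we compute T⁻¹(41): solve 17x + 8 ≡ 41 (mod 82), i.e. 17x ≡ 33 (mod 82).
Multiplying by 17⁻¹ = 29 gives x ≡ 29·33 = 957 = 11·82 + 55 ≡ 55 (mod 82).
Check: T(55) = 17·55 + 8 = 943 = 11·82 + 41 ≡ 41 (mod 82).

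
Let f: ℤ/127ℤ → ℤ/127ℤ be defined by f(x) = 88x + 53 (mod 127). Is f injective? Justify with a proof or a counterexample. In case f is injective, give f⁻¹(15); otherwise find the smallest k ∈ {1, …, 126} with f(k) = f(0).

By definition, injectivity means: for all s, t in the domain, f(s) = f(t) implies s = t.
If f(s) = f(t), then 88s ≡ 88t (mod 127). Because gcd(88, 127) = 1, we may cancel 88 to get s ≡ t (mod 127).
So f is injective.
We now compute 88⁻¹ mod 127 explicitly. Euclid's algorithm: 127 = 1·88 + 39, 88 = 2·39 + 10, 39 = 3·10 + 9, 10 = 1·9 + 1; back-substituting gives 1 = 13·88 − 9·127, so 88⁻¹ ≡ 13 (mod 127).
Since f is injective, we find f⁻¹(15): we need 88x ≡ 15 − 53 ≡ 89 (mod 127). Using 88⁻¹ = 13: x ≡ 13·89 = 1157 = 9·127 + 14, so x = 14.
Check: f(14) = 88·14 + 53 = 1285 = 10·127 + 15 ≡ 15 (mod 127).

14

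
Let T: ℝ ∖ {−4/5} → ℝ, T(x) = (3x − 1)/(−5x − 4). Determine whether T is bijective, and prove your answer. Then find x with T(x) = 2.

If T(x) = −3/5, cross-multiplying gives −5(3x − 1) = 3(−5x − 4), which simplifies to 5 = −12 — false.  So −3/5 has no preimage and T is not surjective.
Hence T is not bijective.
Solving T(x) = 2: cross-multiplying gives 3x − 1 = 2(−5x − 4), which rearranges to 13x = −7, so x = −7/13.

-7/13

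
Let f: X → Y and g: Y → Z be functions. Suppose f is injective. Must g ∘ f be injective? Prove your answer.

not injective

No. Take X = Y = Z = {1, 2, 3}, f = identity (injective), and g(x) = 1 for every x.
Then (g ∘ f)(1) = 1 = (g ∘ f)(3) with 1 ≠ 3, so g ∘ f is not injective.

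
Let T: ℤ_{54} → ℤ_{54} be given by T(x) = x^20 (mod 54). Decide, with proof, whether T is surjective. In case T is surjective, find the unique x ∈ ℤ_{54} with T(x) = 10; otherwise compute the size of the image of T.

20

T(0) = 0^20 = 0.
T(6): Repeated squaring mod 54: 6^1 ≡ 6, 6^2 ≡ 6² = 36, 6^4 ≡ 36² = 1296 ≡ 0, 6^8 ≡ 0² = 0, 6^16 ≡ 0² = 0. Since 20 = 16 + 4, 6^20 ≡ 0·0: 0·0 = 0. So 6^20 ≡ 0 (mod 54).
So T(0) = T(6) = 0 while 0 ≠ 6, hence T is not injective.
A non-injective map from the 54-element set ℤ_{54} to itself takes at most 53 distinct values, so it cannot be surjective. So T is not surjective.
Since T is not surjective, we determine |image(T)|. Computing x^20 mod 54 for each x (by repeated squaring, reducing mod 54 at every step), the values T(0), T(1), …, T(53) are: 0, 1, 4, 27, 16, 25, 0, 49, 10, 27, 46, 13, 0, 7, 34, 27, 40, 19, 0, 37, 22, 27, 52, 43, 0, 31, 28, 27, 28, 31, 0, 43, 52, 27, 22, 37, 0, 19, 40, 27, 34, 7, 0, 13, 46, 27, 10, 49, 0, 25, 16, 27, 4, 1.
The distinct values are {0, 1, 4, 7, 10, 13, 16, 19, 22, 25, 27, 28, 31, 34, 37, 40, 43, 46, 49, 52}; there are 20 of them.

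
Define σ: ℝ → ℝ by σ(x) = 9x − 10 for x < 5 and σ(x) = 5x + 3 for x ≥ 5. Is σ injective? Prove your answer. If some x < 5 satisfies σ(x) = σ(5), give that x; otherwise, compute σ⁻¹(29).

Both pieces are strictly increasing (slopes 9 and 5), so each is injective on its own interval.
The left piece maps (−∞, 5) onto (−∞, 35); the right piece maps [5, ∞) onto [28, ∞).
These images overlap. In particular σ(5) = 28 (right piece), and solving 9x − 10 = 28 on the left piece gives x = 38/9 < 5.
So σ(38/9) = σ(5) with 38/9 ≠ 5, and σ is not injective. This x = 38/9 is the requested value below 5.

38/9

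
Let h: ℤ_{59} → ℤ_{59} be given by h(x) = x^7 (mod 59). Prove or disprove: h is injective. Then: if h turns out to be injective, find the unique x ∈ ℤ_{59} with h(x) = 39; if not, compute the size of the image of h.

Since 59 is prime, the nonzero elements of ℤ_{59} form a cyclic group of order 58.
As gcd(7, 58) = 1, raising to the 7th power is a bijection on this group: if u^7 ≡ v^7 then (uv^{−1})^7 = 1, and the only element of order dividing gcd(7, 58) = 1 is 1, so u = v.
With h(0) = 0 this makes h injective on all of ℤ_{59}, hence bijective (finite equal-size domain and codomain). In particular h is injective.
Since h is injective, we find the preimage of 39. The inverse of x ↦ x^7 on (ℤ_{59})^× is x ↦ x^25, because 7·25 = 175 = 3·58 + 1 ≡ 1 (mod 58) and x^{58} = 1 for x ≠ 0 (Fermat). So h⁻¹(39) = 39^25 mod 59.
Repeated squaring mod 59: 39^1 ≡ 39, 39^2 ≡ 39² = 1521 ≡ 46, 39^4 ≡ 46² = 2116 ≡ 51, 39^8 ≡ 51² = 2601 ≡ 5, 39^16 ≡ 5² = 25. Since 25 = 16 + 8 + 1, 39^25 ≡ 25·5·39: 25·5 = 125 ≡ 7, then 7·39 = 273 ≡ 37. So 39^25 ≡ 37 (mod 59).
Hence h⁻¹(39) = 37.

37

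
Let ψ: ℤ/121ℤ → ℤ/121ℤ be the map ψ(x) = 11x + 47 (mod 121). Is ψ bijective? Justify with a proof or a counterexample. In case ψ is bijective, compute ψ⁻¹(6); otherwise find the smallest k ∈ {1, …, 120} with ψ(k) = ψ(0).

11

Recall that injectivity means: for all x_1, x_2 in the domain, ψ(x_1) = ψ(x_2) implies x_1 = x_2.
We have gcd(11, 121) = 11 > 1. Taking x_1 = 0 and x_2 = 11: ψ(0) = 47 and ψ(11) = 11·11 + 47 = 168 ≡ 47 (mod 121).
So ψ(0) = ψ(11) while 0 ≠ 11, therefore ψ is not injective, hence not bijective.
Since ψ is not bijective, we find the least positive k with ψ(k) = ψ(0): this means 11k ≡ 0 (mod 121), i.e. 121 ∣ 11k. Since gcd(11, 121) = 11, dividing through by 11 this holds exactly when 11 ∣ k.
The smallest positive such k is 11.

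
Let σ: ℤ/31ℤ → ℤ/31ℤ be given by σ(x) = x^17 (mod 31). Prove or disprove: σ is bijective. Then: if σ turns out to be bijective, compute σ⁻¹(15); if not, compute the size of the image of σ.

27

Since 31 is prime, the nonzero elements of ℤ/31ℤ form a cyclic group of order 30.
As gcd(17, 30) = 1, raising to the 17th power is a bijection on this group: if s^17 ≡ t^17 then (st^{−1})^17 = 1, and the only element of order dividing gcd(17, 30) = 1 is 1, so s = t.
With σ(0) = 0 this makes σ injective on all of ℤ/31ℤ, hence bijective (finite equal-size domain and codomain). In particular σ is bijective.
Since σ is bijective, we find the preimage of 15. The inverse of x ↦ x^17 on (ℤ/31ℤ)^× is x ↦ x^23, because 17·23 = 391 = 13·30 + 1 ≡ 1 (mod 30) and x^{30} = 1 for x ≠ 0 (Fermat). So σ⁻¹(15) = 15^23 mod 31.
Repeated squaring mod 31: 15^1 ≡ 15, 15^2 ≡ 15² = 225 ≡ 8, 15^4 ≡ 8² = 64 ≡ 2, 15^8 ≡ 2² = 4, 15^16 ≡ 4² = 16. Since 23 = 16 + 4 + 2 + 1, 15^23 ≡ 16·2·8·15: 16·2 = 32 ≡ 1, then 1·8 = 8, then 8·15 = 120 ≡ 27. So 15^23 ≡ 27 (mod 31).
Hence σ⁻¹(15) = 27.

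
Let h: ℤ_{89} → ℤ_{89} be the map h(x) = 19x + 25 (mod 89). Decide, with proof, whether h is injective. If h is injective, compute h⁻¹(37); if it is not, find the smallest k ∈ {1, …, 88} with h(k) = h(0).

10

If h(u) = h(v), then 19u ≡ 19v (mod 89). Because gcd(19, 89) = 1, we may cancel 19 to get u ≡ v (mod 89).
Therefore h is injective.
We now compute 19⁻¹ mod 89 explicitly. Euclid's algorithm: 89 = 4·19 + 13, 19 = 1·13 + 6, 13 = 2·6 + 1; back-substituting gives 1 = 75·19 − 16·89, so 19⁻¹ ≡ 75 (mod 89).
Since h is injective, we compute h⁻¹(37): solve 19x + 25 ≡ 37 (mod 89), i.e. 19x ≡ 12 (mod 89).
Multiplying by 19⁻¹ = 75 gives x ≡ 75·12 = 900 = 10·89 + 10 ≡ 10 (mod 89).
Check: h(10) = 19·10 + 25 = 215 = 2·89 + 37 ≡ 37 (mod 89).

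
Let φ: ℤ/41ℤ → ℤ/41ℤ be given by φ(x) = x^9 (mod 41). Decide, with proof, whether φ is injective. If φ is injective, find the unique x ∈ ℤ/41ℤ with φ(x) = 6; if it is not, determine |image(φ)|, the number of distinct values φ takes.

Since 41 is prime, the nonzero elements of ℤ/41ℤ form a cyclic group of order 40.
As gcd(9, 40) = 1, raising to the 9th power is a bijection on this group: if a^9 ≡ b^9 then (ab^{−1})^9 = 1, and the only element of order dividing gcd(9, 40) = 1 is 1, so a = b.
With φ(0) = 0 this makes φ injective on all of ℤ/41ℤ, hence bijective (finite equal-size domain and codomain). In particular φ is injective.
Since φ is injective, we find the preimage of 6. The inverse of x ↦ x^9 on (ℤ/41ℤ)^× is x ↦ x^9, because 9·9 = 81 = 2·40 + 1 ≡ 1 (mod 40) and x^{40} = 1 for x ≠ 0 (Fermat). So φ⁻¹(6) = 6^9 mod 41.
Repeated squaring mod 41: 6^1 ≡ 6, 6^2 ≡ 6² = 36, 6^4 ≡ 36² = 1296 ≡ 25, 6^8 ≡ 25² = 625 ≡ 10. Since 9 = 8 + 1, 6^9 ≡ 10·6: 10·6 = 60 ≡ 19. So 6^9 ≡ 19 (mod 41).
Hence φ⁻¹(6) = 19.

19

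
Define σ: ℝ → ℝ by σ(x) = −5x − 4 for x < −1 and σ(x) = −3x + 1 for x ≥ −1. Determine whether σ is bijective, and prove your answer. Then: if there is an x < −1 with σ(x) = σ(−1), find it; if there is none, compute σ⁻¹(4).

Both pieces are strictly decreasing (slopes −5 and −3), so each is injective on its own interval.
The left piece maps (−∞, −1) onto (1, ∞); the right piece maps [−1, ∞) onto (−∞, 4].
These images overlap. In particular σ(−1) = 4 (right piece), and solving −5x − 4 = 4 on the left piece gives x = −8/5 < −1.
So σ(−8/5) = σ(−1) with −8/5 ≠ −1, and σ is not injective, hence not bijective. This x = −8/5 is the requested value below −1.

-8/5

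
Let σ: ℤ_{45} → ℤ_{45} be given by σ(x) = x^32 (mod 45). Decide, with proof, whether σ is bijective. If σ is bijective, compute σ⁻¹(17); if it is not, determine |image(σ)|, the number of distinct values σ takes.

8

σ(3): Repeated squaring mod 45: 3^1 ≡ 3, 3^2 ≡ 3² = 9, 3^4 ≡ 9² = 81 ≡ 36, 3^8 ≡ 36² = 1296 ≡ 36, 3^16 ≡ 36² = 1296 ≡ 36, 3^32 ≡ 36² = 1296 ≡ 36. So 3^32 ≡ 36 (mod 45).
σ(6): Repeated squaring mod 45: 6^1 ≡ 6, 6^2 ≡ 6² = 36, 6^4 ≡ 36² = 1296 ≡ 36, 6^8 ≡ 36² = 1296 ≡ 36, 6^16 ≡ 36² = 1296 ≡ 36, 6^32 ≡ 36² = 1296 ≡ 36. So 6^32 ≡ 36 (mod 45).
So σ(3) = σ(6) = 36 while 3 ≠ 6, hence σ is not injective, hence not bijective.
Since σ is not bijective, we determine |image(σ)|. Computing x^32 mod 45 for each x (by repeated squaring, reducing mod 45 at every step), the values σ(0), σ(1), …, σ(44) are: 0, 1, 31, 36, 16, 25, 36, 31, 1, 36, 10, 31, 36, 16, 16, 0, 31, 1, 36, 1, 40, 36, 16, 16, 36, 40, 1, 36, 1, 31, 0, 16, 16, 36, 31, 10, 36, 1, 31, 36, 25, 16, 36, 31, 1.
The distinct values are {0, 1, 10, 16, 25, 31, 36, 40}; there are 8 of them.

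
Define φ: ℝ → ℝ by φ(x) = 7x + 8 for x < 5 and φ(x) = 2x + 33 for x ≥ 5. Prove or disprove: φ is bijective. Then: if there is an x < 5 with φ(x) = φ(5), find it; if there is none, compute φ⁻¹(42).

34/7

Both pieces are strictly increasing (slopes 7 and 2), so each is injective on its own interval.
The left piece maps (−∞, 5) onto (−∞, 43); the right piece maps [5, ∞) onto [43, ∞).
Since 43 = 43, the images partition ℝ: φ is injective and surjective, hence bijective.
Because the two images are disjoint, no x < 5 has φ(x) = φ(5), so we compute φ⁻¹(42): 42 lies in (−∞, 43), so solve 7x + 8 = 42: x = (42 − 8)/7 = 34/7.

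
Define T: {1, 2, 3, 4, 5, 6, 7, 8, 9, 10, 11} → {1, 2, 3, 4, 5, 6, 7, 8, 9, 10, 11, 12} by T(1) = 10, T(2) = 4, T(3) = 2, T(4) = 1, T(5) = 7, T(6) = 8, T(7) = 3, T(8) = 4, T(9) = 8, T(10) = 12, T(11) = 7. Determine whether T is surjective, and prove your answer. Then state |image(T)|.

8

No element maps to 5, so T is not surjective.
The image of T is {1, 2, 3, 4, 7, 8, 10, 12}, which has 8 elements.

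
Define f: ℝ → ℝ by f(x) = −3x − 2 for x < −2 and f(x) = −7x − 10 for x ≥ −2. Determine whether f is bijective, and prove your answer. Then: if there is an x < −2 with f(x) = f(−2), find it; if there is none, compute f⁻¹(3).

-13/7

Both pieces are strictly decreasing (slopes −3 and −7), so each is injective on its own interval.
The left piece maps (−∞, −2) onto (4, ∞); the right piece maps [−2, ∞) onto (−∞, 4].
Since 4 = 4, the images partition ℝ: f is injective and surjective, hence bijective.
Because the two images are disjoint, no x < −2 has f(x) = f(−2), so we compute f⁻¹(3): 3 lies in (−∞, 4], so solve −7x − 10 = 3: x = (3 + 10)/(−7) = −13/7.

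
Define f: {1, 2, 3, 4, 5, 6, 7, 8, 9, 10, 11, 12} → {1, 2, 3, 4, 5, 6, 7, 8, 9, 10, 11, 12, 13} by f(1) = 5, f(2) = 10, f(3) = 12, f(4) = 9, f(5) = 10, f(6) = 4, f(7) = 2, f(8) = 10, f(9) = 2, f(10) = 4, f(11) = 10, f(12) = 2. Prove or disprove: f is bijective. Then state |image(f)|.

f(2) = 10 = f(5) with 2 ≠ 5, so f is not injective, hence not bijective.
The image of f is {2, 4, 5, 9, 10, 12}, which has 6 elements.

6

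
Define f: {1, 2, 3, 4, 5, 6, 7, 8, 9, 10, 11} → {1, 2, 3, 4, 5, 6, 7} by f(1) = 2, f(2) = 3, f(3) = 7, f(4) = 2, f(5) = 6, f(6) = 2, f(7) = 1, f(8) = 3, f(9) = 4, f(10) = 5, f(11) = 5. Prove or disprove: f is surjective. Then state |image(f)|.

Every element of the codomain has a preimage: 1 = f(7), 2 = f(1), 3 = f(2), 4 = f(9), 5 = f(10), 6 = f(5), 7 = f(3).
Thus f is surjective.
The image of f is {1, 2, 3, 4, 5, 6, 7}, which has 7 elements.

7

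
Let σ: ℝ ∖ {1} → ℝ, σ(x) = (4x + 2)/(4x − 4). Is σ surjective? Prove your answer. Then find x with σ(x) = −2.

1/2

If σ(x) = 1, cross-multiplying gives 4(4x + 2) = 4(4x − 4), which simplifies to 8 = −16 — false.  So 1 has no preimage and σ is not surjective.
Solving σ(x) = −2: cross-multiplying gives 4x + 2 = −2(4x − 4), which rearranges to 12x = 6, so x = 1/2.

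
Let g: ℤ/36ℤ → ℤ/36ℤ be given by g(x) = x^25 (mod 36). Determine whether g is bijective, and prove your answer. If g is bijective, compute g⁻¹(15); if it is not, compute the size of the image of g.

g(0) = 0^25 = 0.
g(6): Repeated squaring mod 36: 6^1 ≡ 6, 6^2 ≡ 6² = 36 ≡ 0, 6^4 ≡ 0² = 0, 6^8 ≡ 0² = 0, 6^16 ≡ 0² = 0. Since 25 = 16 + 8 + 1, 6^25 ≡ 0·0·6: 0·0 = 0, then 0·6 = 0. So 6^25 ≡ 0 (mod 36).
So g(0) = g(6) = 0 while 0 ≠ 6, hence g is not injective, hence not bijective.
Since g is not bijective, we determine |image(g)|. Computing x^25 mod 36 for each x (by repeated squaring, reducing mod 36 at every step), the values g(0), g(1), …, g(35) are: 0, 1, 20, 27, 4, 5, 0, 7, 8, 9, 28, 11, 0, 13, 32, 27, 16, 17, 0, 19, 20, 9, 4, 23, 0, 25, 8, 27, 28, 29, 0, 31, 32, 9, 16, 35.
The distinct values are {0, 1, 4, 5, 7, 8, 9, 11, 13, 16, 17, 19, 20, 23, 25, 27, 28, 29, 31, 32, 35}; there are 21 of them.

21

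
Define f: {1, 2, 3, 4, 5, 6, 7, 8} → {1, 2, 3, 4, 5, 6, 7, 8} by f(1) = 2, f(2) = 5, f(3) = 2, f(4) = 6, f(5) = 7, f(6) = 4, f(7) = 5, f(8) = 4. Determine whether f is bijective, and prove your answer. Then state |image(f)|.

f(1) = 2 = f(3) with 1 ≠ 3, so f is not injective, hence not bijective.
The image of f is {2, 4, 5, 6, 7}, which has 5 elements.

5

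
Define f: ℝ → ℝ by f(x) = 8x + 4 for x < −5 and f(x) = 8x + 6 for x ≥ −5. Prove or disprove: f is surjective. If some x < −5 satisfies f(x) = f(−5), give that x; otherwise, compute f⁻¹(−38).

-21/4

Both pieces are strictly increasing (slopes 8 and 8), so each is injective on its own interval.
The left piece maps (−∞, −5) onto (−∞, −36); the right piece maps [−5, ∞) onto [−34, ∞).
The union (−∞, −36) ∪ [−34, ∞) omits the interval between −36 and −34; in particular −36 has no preimage. So f is not surjective.
Because the two images are disjoint, no x < −5 has f(x) = f(−5), so we compute f⁻¹(−38): −38 lies in (−∞, −36), so solve 8x + 4 = −38: x = (−38 − 4)/8 = −21/4.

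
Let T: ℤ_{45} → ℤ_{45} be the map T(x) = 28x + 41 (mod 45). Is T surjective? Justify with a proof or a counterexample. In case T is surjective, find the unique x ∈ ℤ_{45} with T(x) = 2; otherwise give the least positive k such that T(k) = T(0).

42

By definition, T is surjective if every y in the codomain equals T(x) for some x in the domain.
Since gcd(28, 45) = 1, 28 is invertible modulo 45. Euclid's algorithm: 45 = 1·28 + 17, 28 = 1·17 + 11, 17 = 1·11 + 6, 11 = 1·6 + 5, 6 = 1·5 + 1; back-substituting gives 1 = 37·28 − 23·45, so 28⁻¹ ≡ 37 (mod 45).
Then y ↦ 37(y − 41) is a two-sided inverse to T, so every y ∈ ℤ_{45} has a preimage.
Thus T is surjective.
Since T is surjective, we find T⁻¹(2): we need 28x ≡ 2 − 41 ≡ 6 (mod 45). Using 28⁻¹ = 37: x ≡ 37·6 = 222 = 4·45 + 42, so x = 42.
Check: T(42) = 28·42 + 41 = 1217 = 27·45 + 2 ≡ 2 (mod 45).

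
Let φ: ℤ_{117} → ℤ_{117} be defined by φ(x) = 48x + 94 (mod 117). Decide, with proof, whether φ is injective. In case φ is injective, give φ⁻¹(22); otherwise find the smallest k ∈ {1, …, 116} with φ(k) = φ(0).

39

Recall that φ is injective when φ(s) = φ(t) forces s = t.
We have gcd(48, 117) = 3 > 1. Taking s = 0 and t = 39: φ(0) = 94 and φ(39) = 48·39 + 94 = 1966 ≡ 94 (mod 117).
So φ(0) = φ(39) while 0 ≠ 39, thus φ is not injective.
Since φ is not injective, we find the least positive k with φ(k) = φ(0): this means 48k ≡ 0 (mod 117), i.e. 117 ∣ 48k. Since gcd(48, 117) = 3, dividing through by 3 this holds exactly when 39 ∣ 16k, and as gcd(16, 39) = 1, exactly when 39 ∣ k.
The smallest positive such k is 39.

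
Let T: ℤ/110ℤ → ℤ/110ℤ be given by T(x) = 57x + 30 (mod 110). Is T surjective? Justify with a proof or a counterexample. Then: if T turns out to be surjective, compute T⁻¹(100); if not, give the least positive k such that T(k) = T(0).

90

Since gcd(57, 110) = 1, 57 is invertible modulo 110. Euclid's algorithm: 110 = 1·57 + 53, 57 = 1·53 + 4, 53 = 13·4 + 1; back-substituting gives 1 = 83·57 − 43·110, so 57⁻¹ ≡ 83 (mod 110).
Then y ↦ 83(y − 30) is a two-sided inverse to T, so every y ∈ ℤ/110ℤ has a preimage.
Thus T is surjective.
Since T is surjective, we find T⁻¹(100): we need 57x ≡ 100 − 30 ≡ 70 (mod 110). Using 57⁻¹ = 83: x ≡ 83·70 = 5810 = 52·110 + 90, so x = 90.
Check: T(90) = 57·90 + 30 = 5160 = 46·110 + 100 ≡ 100 (mod 110).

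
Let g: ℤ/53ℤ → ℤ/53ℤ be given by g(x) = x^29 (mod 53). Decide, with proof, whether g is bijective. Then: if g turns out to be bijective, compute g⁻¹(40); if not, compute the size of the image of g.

9

Since 53 is prime, the nonzero elements of ℤ/53ℤ form a cyclic group of order 52.
As gcd(29, 52) = 1, raising to the 29th power is a bijection on this group: if s^29 ≡ t^29 then (st^{−1})^29 = 1, and the only element of order dividing gcd(29, 52) = 1 is 1, so s = t.
With g(0) = 0 this makes g injective on all of ℤ/53ℤ, hence bijective (finite equal-size domain and codomain). In particular g is bijective.
Since g is bijective, we find the preimage of 40. The inverse of x ↦ x^29 on (ℤ/53ℤ)^× is x ↦ x^9, because 29·9 = 261 = 5·52 + 1 ≡ 1 (mod 52) and x^{52} = 1 for x ≠ 0 (Fermat). So g⁻¹(40) = 40^9 mod 53.
Repeated squaring mod 53: 40^1 ≡ 40, 40^2 ≡ 40² = 1600 ≡ 10, 40^4 ≡ 10² = 100 ≡ 47, 40^8 ≡ 47² = 2209 ≡ 36. Since 9 = 8 + 1, 40^9 ≡ 36·40: 36·40 = 1440 ≡ 9. So 40^9 ≡ 9 (mod 53).
Hence g⁻¹(40) = 9.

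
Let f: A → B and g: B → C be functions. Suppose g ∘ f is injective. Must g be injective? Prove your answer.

No. Take A = {0, 1}, B = {0, 1, 2}, C = {0, 1, 2}, f(a) = a for each a ∈ A, and g(b) = 1 if b ∈ {1, 2} else g(b) = b.
Then g ∘ f = f is injective (A ⊂ B and f is the inclusion), but g(1) = g(2) = 1 with 1 ≠ 2, so g is not injective.

not injective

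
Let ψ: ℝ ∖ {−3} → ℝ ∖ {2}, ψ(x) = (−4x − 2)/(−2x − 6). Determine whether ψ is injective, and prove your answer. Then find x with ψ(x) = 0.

-1/2

Suppose ψ(x_1) = ψ(x_2). Cross-multiplying: (−4x_1 − 2)(−2x_2 − 6) = (−4x_2 − 2)(−2x_1 − 6).
Expanding both sides and cancelling the symmetric terms leaves 20·(x_1 − x_2) = 0. Since 20 ≠ 0, x_1 = x_2. So ψ is injective.
Solving ψ(x) = 0: cross-multiplying gives −4x − 2 = 0(−2x − 6), which rearranges to −4x = 2, so x = −1/2.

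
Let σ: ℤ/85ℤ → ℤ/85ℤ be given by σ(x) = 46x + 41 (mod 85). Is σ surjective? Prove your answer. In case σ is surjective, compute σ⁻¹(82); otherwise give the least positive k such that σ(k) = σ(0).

36

By definition, surjectivity means every element of the codomain has a preimage under σ.
Since gcd(46, 85) = 1, 46 is invertible modulo 85. Euclid's algorithm: 85 = 1·46 + 39, 46 = 1·39 + 7, 39 = 5·7 + 4, 7 = 1·4 + 3, 4 = 1·3 + 1; back-substituting gives 1 = 61·46 − 33·85, so 46⁻¹ ≡ 61 (mod 85).
Then y ↦ 61(y − 41) is a two-sided inverse to σ, so every y ∈ ℤ/85ℤ has a preimage.
Therefore σ is surjective.
Since σ is surjective, we compute σ⁻¹(82): solve 46x + 41 ≡ 82 (mod 85), i.e. 46x ≡ 41 (mod 85).
Multiplying by 46⁻¹ = 61 gives x ≡ 61·41 = 2501 = 29·85 + 36 ≡ 36 (mod 85).
Check: σ(36) = 46·36 + 41 = 1697 = 19·85 + 82 ≡ 82 (mod 85).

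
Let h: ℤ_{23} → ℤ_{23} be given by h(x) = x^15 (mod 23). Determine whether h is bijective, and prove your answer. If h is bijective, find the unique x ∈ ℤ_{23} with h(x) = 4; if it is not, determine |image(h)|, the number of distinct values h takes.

Since 23 is prime, the nonzero elements of ℤ_{23} form a cyclic group of order 22.
As gcd(15, 22) = 1, raising to the 15th power is a bijection on this group: if x_1^15 ≡ x_2^15 then (x_1x_2^{−1})^15 = 1, and the only element of order dividing gcd(15, 22) = 1 is 1, so x_1 = x_2.
With h(0) = 0 this makes h injective on all of ℤ_{23}, hence bijective (finite equal-size domain and codomain). In particular h is bijective.
Since h is bijective, we find the preimage of 4. The inverse of x ↦ x^15 on (ℤ_{23})^× is x ↦ x^3, because 15·3 = 45 = 2·22 + 1 ≡ 1 (mod 22) and x^{22} = 1 for x ≠ 0 (Fermat). So h⁻¹(4) = 4^3 mod 23.
Repeated squaring mod 23: 4^1 ≡ 4, 4^2 ≡ 4² = 16. Since 3 = 2 + 1, 4^3 ≡ 16·4: 16·4 = 64 ≡ 18. So 4^3 ≡ 18 (mod 23).
Hence h⁻¹(4) = 18.

18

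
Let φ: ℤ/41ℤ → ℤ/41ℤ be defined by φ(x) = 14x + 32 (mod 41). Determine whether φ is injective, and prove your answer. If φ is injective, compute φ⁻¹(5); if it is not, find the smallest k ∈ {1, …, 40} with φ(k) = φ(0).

Suppose φ(x_1) = φ(x_2) in ℤ/41ℤ. Then 14x_1 + 32 ≡ 14x_2 + 32 (mod 41), so 14(x_1 − x_2) ≡ 0 (mod 41).
Since gcd(14, 41) = 1, 14 is invertible modulo 41, therefore x_1 − x_2 ≡ 0 (mod 41), i.e. x_1 = x_2.
Hence φ is injective.
We now compute 14⁻¹ mod 41 explicitly. Euclid's algorithm: 41 = 2·14 + 13, 14 = 1·13 + 1; back-substituting gives 1 = 3·14 − 1·41, so 14⁻¹ ≡ 3 (mod 41).
Since φ is injective, we find φ⁻¹(5): we need 14x ≡ 5 − 32 ≡ 14 (mod 41). Using 14⁻¹ = 3: x ≡ 3·14 = 42 = 1·41 + 1, so x = 1.
Check: φ(1) = 14·1 + 32 = 46 = 1·41 + 5 ≡ 5 (mod 41).

1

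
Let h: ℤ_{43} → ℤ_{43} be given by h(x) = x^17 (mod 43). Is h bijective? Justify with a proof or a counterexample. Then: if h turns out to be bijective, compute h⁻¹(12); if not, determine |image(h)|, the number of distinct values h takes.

34

Since 43 is prime, the nonzero elements of ℤ_{43} form a cyclic group of order 42.
As gcd(17, 42) = 1, raising to the 17th power is a bijection on this group: if a^17 ≡ b^17 then (ab^{−1})^17 = 1, and the only element of order dividing gcd(17, 42) = 1 is 1, so a = b.
With h(0) = 0 this makes h injective on all of ℤ_{43}, hence bijective (finite equal-size domain and codomain). In particular h is bijective.
Since h is bijective, we find the preimage of 12. The inverse of x ↦ x^17 on (ℤ_{43})^× is x ↦ x^5, because 17·5 = 85 = 2·42 + 1 ≡ 1 (mod 42) and x^{42} = 1 for x ≠ 0 (Fermat). So h⁻¹(12) = 12^5 mod 43.
Repeated squaring mod 43: 12^1 ≡ 12, 12^2 ≡ 12² = 144 ≡ 15, 12^4 ≡ 15² = 225 ≡ 10. Since 5 = 4 + 1, 12^5 ≡ 10·12: 10·12 = 120 ≡ 34. So 12^5 ≡ 34 (mod 43).
Hence h⁻¹(12) = 34.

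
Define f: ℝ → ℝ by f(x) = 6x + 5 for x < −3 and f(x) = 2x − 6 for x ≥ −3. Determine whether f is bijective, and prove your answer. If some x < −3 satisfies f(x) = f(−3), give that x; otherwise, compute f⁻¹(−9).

-3/2

Both pieces are strictly increasing (slopes 6 and 2), so each is injective on its own interval.
The left piece maps (−∞, −3) onto (−∞, −13); the right piece maps [−3, ∞) onto [−12, ∞).
The images leave a gap (−13 has no preimage), so f is not surjective, hence not bijective.
Because the two images are disjoint, no x < −3 has f(x) = f(−3), so we compute f⁻¹(−9): −9 lies in [−12, ∞), so solve 2x − 6 = −9: x = (−9 + 6)/2 = −3/2.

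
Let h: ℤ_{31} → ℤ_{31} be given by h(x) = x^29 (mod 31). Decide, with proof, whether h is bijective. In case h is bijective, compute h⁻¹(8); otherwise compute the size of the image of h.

Since 31 is prime, the nonzero elements of ℤ_{31} form a cyclic group of order 30.
As gcd(29, 30) = 1, raising to the 29th power is a bijection on this group: if x_1^29 ≡ x_2^29 then (x_1x_2^{−1})^29 = 1, and the only element of order dividing gcd(29, 30) = 1 is 1, so x_1 = x_2.
With h(0) = 0 this makes h injective on all of ℤ_{31}, hence bijective (finite equal-size domain and codomain). In particular h is bijective.
Since h is bijective, we find the preimage of 8. The inverse of x ↦ x^29 on (ℤ_{31})^× is x ↦ x^29, because 29·29 = 841 = 28·30 + 1 ≡ 1 (mod 30) and x^{30} = 1 for x ≠ 0 (Fermat). So h⁻¹(8) = 8^29 mod 31.
Repeated squaring mod 31: 8^1 ≡ 8, 8^2 ≡ 8² = 64 ≡ 2, 8^4 ≡ 2² = 4, 8^8 ≡ 4² = 16, 8^16 ≡ 16² = 256 ≡ 8. Since 29 = 16 + 8 + 4 + 1, 8^29 ≡ 8·16·4·8: 8·16 = 128 ≡ 4, then 4·4 = 16, then 16·8 = 128 ≡ 4. So 8^29 ≡ 4 (mod 31).
Hence h⁻¹(8) = 4.

4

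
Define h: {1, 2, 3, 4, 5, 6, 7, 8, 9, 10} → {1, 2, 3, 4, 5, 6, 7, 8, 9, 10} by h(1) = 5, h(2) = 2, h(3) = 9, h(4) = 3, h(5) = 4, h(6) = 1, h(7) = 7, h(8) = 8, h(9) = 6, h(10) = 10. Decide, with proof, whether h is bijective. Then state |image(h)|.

The values 5, 2, 9, 3, 4, 1, 7, 8, 6, 10 are a permutation of {1, 2, 3, 4, 5, 6, 7, 8, 9, 10}: each element appears exactly once.
So h is injective and surjective, hence bijective.
The image of h is {1, 2, 3, 4, 5, 6, 7, 8, 9, 10}, which has 10 elements.

10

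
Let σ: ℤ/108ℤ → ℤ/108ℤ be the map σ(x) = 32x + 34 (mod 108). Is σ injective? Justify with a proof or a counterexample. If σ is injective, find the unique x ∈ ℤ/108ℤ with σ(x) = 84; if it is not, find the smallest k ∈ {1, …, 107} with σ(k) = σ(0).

Recall: σ is injective when σ(x_1) = σ(x_2) forces x_1 = x_2.
We have gcd(32, 108) = 4 > 1. Taking x_1 = 0 and x_2 = 27: σ(0) = 34 and σ(27) = 32·27 + 34 = 898 ≡ 34 (mod 108).
So σ(0) = σ(27) while 0 ≠ 27, thus σ is not injective.
Since σ is not injective, we find the least positive k with σ(k) = σ(0): this means 32k ≡ 0 (mod 108), i.e. 108 ∣ 32k. Since gcd(32, 108) = 4, dividing through by 4 this holds exactly when 27 ∣ 8k, and as gcd(8, 27) = 1, exactly when 27 ∣ k.
The smallest positive such k is 27.

27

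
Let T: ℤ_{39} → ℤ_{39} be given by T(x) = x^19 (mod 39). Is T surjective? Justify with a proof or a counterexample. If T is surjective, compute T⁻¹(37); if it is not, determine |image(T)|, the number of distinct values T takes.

Computing x^19 mod 39 for each x (by repeated squaring, reducing mod 39 at every step), the values T(0), T(1), …, T(38) are: 0, 1, 11, 3, 4, 8, 33, 19, 5, 9, 10, 2, 12, 13, 14, 24, 16, 17, 21, 7, 32, 18, 22, 23, 15, 25, 26, 27, 37, 29, 30, 34, 20, 6, 31, 35, 36, 28, 38.
Every element of ℤ_{39} appears exactly once in this list, so T is a bijection, and in particular surjective.
Since T is surjective, we read off the preimage of 37 from the same table: T(28) = 37, so T⁻¹(37) = 28.

28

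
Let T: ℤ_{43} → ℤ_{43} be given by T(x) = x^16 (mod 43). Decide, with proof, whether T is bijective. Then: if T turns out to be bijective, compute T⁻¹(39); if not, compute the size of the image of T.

22

T(21): Repeated squaring mod 43: 21^1 ≡ 21, 21^2 ≡ 21² = 441 ≡ 11, 21^4 ≡ 11² = 121 ≡ 35, 21^8 ≡ 35² = 1225 ≡ 21, 21^16 ≡ 21² = 441 ≡ 11. So 21^16 ≡ 11 (mod 43).
T(22): Repeated squaring mod 43: 22^1 ≡ 22, 22^2 ≡ 22² = 484 ≡ 11, 22^4 ≡ 11² = 121 ≡ 35, 22^8 ≡ 35² = 1225 ≡ 21, 22^16 ≡ 21² = 441 ≡ 11. So 22^16 ≡ 11 (mod 43).
So T(21) = T(22) = 11 while 21 ≠ 22, hence T is not injective, hence not bijective.
Since T is not bijective, we determine |image(T)|. Computing x^16 mod 43 for each x (by repeated squaring, reducing mod 43 at every step), the values T(0), T(1), …, T(42) are: 0, 1, 4, 23, 16, 40, 6, 36, 21, 13, 31, 35, 24, 25, 15, 17, 41, 14, 9, 10, 38, 11, 11, 38, 10, 9, 14, 41, 17, 15, 25, 24, 35, 31, 13, 21, 36, 6, 40, 16, 23, 4, 1.
The distinct values are {0, 1, 4, 6, 9, 10, 11, 13, 14, 15, 16, 17, 21, 23, 24, 25, 31, 35, 36, 38, 40, 41}; there are 22 of them.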